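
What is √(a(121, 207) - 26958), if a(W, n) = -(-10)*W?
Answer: 2*I*√6437 ≈ 160.46*I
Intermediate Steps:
a(W, n) = 10*W
√(a(121, 207) - 26958) = √(10*121 - 26958) = √(1210 - 26958) = √(-25748) = 2*I*√6437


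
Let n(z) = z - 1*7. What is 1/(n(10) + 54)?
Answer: 1/57 ≈ 0.017544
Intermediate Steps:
n(z) = -7 + z (n(z) = z - 7 = -7 + z)
1/(n(10) + 54) = 1/((-7 + 10) + 54) = 1/(3 + 54) = 1/57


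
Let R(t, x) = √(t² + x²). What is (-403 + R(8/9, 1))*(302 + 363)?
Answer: -267995 + 665*√145/9 ≈ -2.6711e+5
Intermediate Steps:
(-403 + R(8/9, 1))*(302 + 363) = (-403 + √((8/9)² + 1²))*(302 + 363) = (-403 + √((8*(⅑))² + 1))*665 = (-403 + √((8/9)² + 1))*665 = (-403 + √(64/81 + 1))*665 = (-403 + √(145/81))*665 = (-403 + √145/9)*665 = -267995 + 665*√145/9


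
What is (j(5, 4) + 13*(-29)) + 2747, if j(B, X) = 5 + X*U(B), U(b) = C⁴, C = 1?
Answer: 2379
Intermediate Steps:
U(b) = 1 (U(b) = 1⁴ = 1)
j(B, X) = 5 + X (j(B, X) = 5 + X*1 = 5 + X)
(j(5, 4) + 13*(-29)) + 2747 = ((5 + 4) + 13*(-29)) + 2747 = (9 - 377) + 2747 = -368 + 2747 = 2379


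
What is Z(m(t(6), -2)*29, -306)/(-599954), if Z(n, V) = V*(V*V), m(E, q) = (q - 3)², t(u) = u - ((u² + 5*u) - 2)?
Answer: 14326308/299977 ≈ 47.758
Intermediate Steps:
t(u) = 2 - u² - 4*u (t(u) = u - (-2 + u² + 5*u) = u + (2 - u² - 5*u) = 2 - u² - 4*u)
m(E, q) = (-3 + q)²
Z(n, V) = V³ (Z(n, V) = V*V² = V³)
Z(m(t(6), -2)*29, -306)/(-599954) = (-306)³/(-599954) = -28652616*(-1/599954) = 14326308/299977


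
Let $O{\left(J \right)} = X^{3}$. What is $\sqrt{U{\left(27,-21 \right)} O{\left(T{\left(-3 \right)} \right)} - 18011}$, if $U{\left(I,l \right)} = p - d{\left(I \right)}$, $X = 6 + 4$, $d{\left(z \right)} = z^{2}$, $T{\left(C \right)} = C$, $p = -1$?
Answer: $i \sqrt{748011} \approx 864.88 i$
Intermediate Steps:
$X = 10$
$U{\left(I,l \right)} = -1 - I^{2}$
$O{\left(J \right)} = 1000$ ($O{\left(J \right)} = 10^{3} = 1000$)
$\sqrt{U{\left(27,-21 \right)} O{\left(T{\left(-3 \right)} \right)} - 18011} = \sqrt{\left(-1 - 27^{2}\right) 1000 - 18011} = \sqrt{\left(-1 - 729\right) 1000 - 18011} = \sqrt{\left(-730\right) 1000 - 18011} = \sqrt{-730000 - 18011} = \sqrt{-748011} = i \sqrt{748011}$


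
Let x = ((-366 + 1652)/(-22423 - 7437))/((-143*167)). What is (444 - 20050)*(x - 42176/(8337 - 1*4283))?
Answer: 73706643862173237/361356664955 ≈ 2.0397e+5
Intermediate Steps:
x = 643/356543330 (x = (1286/(-29860))/(-23881) = (1286*(-1/29860))*(-1/23881) = -643/14930*(-1/23881) = 643/356543330 ≈ 1.8034e-6)
(444 - 20050)*(x - 42176/(8337 - 1*4283)) = (444 - 20050)*(643/356543330 - 42176/(8337 - 1*4283)) = -19606*(643/356543330 - 42176/(8337 - 4283)) = -19606*(643/356543330 - 42176/4054) = -19606*(643/356543330 - 42176*1/4054) = -19606*(643/356543330 - 21088/2027) = -19606*(-7518784439679/722713329910) = 73706643862173237/361356664955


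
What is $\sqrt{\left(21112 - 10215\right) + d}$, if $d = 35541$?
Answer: $\sqrt{46438} \approx 215.49$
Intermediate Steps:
$\sqrt{\left(21112 - 10215\right) + d} = \sqrt{\left(21112 - 10215\right) + 35541} = \sqrt{10897 + 35541} = \sqrt{46438}$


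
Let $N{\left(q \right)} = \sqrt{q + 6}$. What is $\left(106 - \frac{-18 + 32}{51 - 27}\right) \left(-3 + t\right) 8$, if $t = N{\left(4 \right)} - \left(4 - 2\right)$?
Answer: $- \frac{12650}{3} + \frac{2530 \sqrt{10}}{3} \approx -1549.8$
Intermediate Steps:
$N{\left(q \right)} = \sqrt{6 + q}$
$t = -2 + \sqrt{10}$ ($t = \sqrt{6 + 4} - \left(4 - 2\right) = \sqrt{10} - \left(4 - 2\right) = \sqrt{10} - 2 = -2 + \sqrt{10} \approx 1.1623$)
$\left(106 - \frac{-18 + 32}{51 - 27}\right) \left(-3 + t\right) 8 = \left(106 - \frac{-18 + 32}{51 - 27}\right) \left(-3 - \left(2 - \sqrt{10}\right)\right) 8 = \left(106 - \frac{14}{24}\right) \left(-5 + \sqrt{10}\right) 8 = \left(106 - 14 \cdot \frac{1}{24}\right) \left(-40 + 8 \sqrt{10}\right) = \left(106 - \frac{7}{12}\right) \left(-40 + 8 \sqrt{10}\right) = \frac{1265 \left(-40 + 8 \sqrt{10}\right)}{12} = - \frac{12650}{3} + \frac{2530 \sqrt{10}}{3}$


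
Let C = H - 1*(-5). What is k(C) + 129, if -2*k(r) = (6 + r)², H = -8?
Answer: 249/2 ≈ 124.50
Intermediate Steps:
C = -3 (C = -8 - 1*(-5) = -8 + 5 = -3)
k(r) = -(6 + r)²/2
k(C) + 129 = -(6 - 3)²/2 + 129 = -½*3² + 129 = -½*9 + 129 = -9/2 + 129 = 249/2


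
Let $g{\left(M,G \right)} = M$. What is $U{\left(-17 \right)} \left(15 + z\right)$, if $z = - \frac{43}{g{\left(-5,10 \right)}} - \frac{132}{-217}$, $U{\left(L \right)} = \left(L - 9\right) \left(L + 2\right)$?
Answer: $\frac{2048748}{217} \approx 9441.2$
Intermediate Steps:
$U{\left(L \right)} = \left(-9 + L\right) \left(2 + L\right)$
$z = \frac{9991}{1085}$ ($z = - \frac{43}{-5} - \frac{132}{-217} = \left(-43\right) \left(- \frac{1}{5}\right) - - \frac{132}{217} = \frac{43}{5} + \frac{132}{217} = \frac{9991}{1085} \approx 9.2083$)
$U{\left(-17 \right)} \left(15 + z\right) = \left(-18 + \left(-17\right)^{2} - -119\right) \left(15 + \frac{9991}{1085}\right) = \left(-18 + 289 + 119\right) \frac{26266}{1085} = 390 \cdot \frac{26266}{1085} = \frac{2048748}{217}$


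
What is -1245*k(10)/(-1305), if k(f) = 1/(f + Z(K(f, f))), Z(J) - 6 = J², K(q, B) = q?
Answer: 83/10092 ≈ 0.0082243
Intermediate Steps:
Z(J) = 6 + J²
k(f) = 1/(6 + f + f²) (k(f) = 1/(f + (6 + f²)) = 1/(6 + f + f²))
-1245*k(10)/(-1305) = -1245/((6 + 10 + 10²)*(-1305)) = -1245*(-1)/((6 + 10 + 100)*1305) = -1245*(-1)/(116*1305) = -1245*(-1/151380) = 83/10092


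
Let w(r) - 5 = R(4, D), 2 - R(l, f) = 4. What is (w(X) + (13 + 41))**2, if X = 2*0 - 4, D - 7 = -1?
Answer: 3249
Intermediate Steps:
D = 6 (D = 7 - 1 = 6)
X = -4 (X = 0 - 4 = -4)
R(l, f) = -2 (R(l, f) = 2 - 1*4 = 2 - 4 = -2)
w(r) = 3 (w(r) = 5 - 2 = 3)
(w(X) + (13 + 41))**2 = (3 + (13 + 41))**2 = (3 + 54)**2 = 57**2 = 3249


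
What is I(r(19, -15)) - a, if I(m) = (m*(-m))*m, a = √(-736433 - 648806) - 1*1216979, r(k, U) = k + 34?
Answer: 1068102 - I*√1385239 ≈ 1.0681e+6 - 1177.0*I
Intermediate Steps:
r(k, U) = 34 + k
a = -1216979 + I*√1385239 (a = √(-1385239) - 1216979 = I*√1385239 - 1216979 = -1216979 + I*√1385239 ≈ -1.217e+6 + 1177.0*I)
I(m) = -m³ (I(m) = (-m²)*m = -m³)
I(r(19, -15)) - a = -(34 + 19)³ - (-1216979 + I*√1385239) = -1*53³ + (1216979 - I*√1385239) = -1*148877 + (1216979 - I*√1385239) = -148877 + (1216979 - I*√1385239) = 1068102 - I*√1385239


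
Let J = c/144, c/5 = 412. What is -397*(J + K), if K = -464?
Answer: 6427033/36 ≈ 1.7853e+5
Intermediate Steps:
c = 2060 (c = 5*412 = 2060)
J = 515/36 (J = 2060/144 = 2060*(1/144) = 515/36 ≈ 14.306)
-397*(J + K) = -397*(515/36 - 464) = -397*(-16189/36) = 6427033/36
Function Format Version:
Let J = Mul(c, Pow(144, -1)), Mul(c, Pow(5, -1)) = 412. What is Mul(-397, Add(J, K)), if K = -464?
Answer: Rational(6427033, 36) ≈ 1.7853e+5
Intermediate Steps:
c = 2060 (c = Mul(5, 412) = 2060)
J = Rational(515, 36) (J = Mul(2060, Pow(144, -1)) = Mul(2060, Rational(1, 144)) = Rational(515, 36) ≈ 14.306)
Mul(-397, Add(J, K)) = Mul(-397, Add(Rational(515, 36), -464)) = Mul(-397, Rational(-16189, 36)) = Rational(6427033, 36)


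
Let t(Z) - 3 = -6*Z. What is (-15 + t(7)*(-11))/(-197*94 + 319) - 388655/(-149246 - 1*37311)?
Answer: 6995897747/3395150843 ≈ 2.0606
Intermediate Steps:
t(Z) = 3 - 6*Z
(-15 + t(7)*(-11))/(-197*94 + 319) - 388655/(-149246 - 1*37311) = (-15 + (3 - 6*7)*(-11))/(-197*94 + 319) - 388655/(-149246 - 1*37311) = (-15 + (3 - 42)*(-11))/(-18518 + 319) - 388655/(-149246 - 37311) = (-15 - 39*(-11))/(-18199) - 388655/(-186557) = (-15 + 429)*(-1/18199) - 388655*(-1/186557) = 414*(-1/18199) + 388655/186557 = -414/18199 + 388655/186557 = 6995897747/3395150843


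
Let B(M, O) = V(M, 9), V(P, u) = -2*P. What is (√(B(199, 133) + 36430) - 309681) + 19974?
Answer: -289707 + 8*√563 ≈ -2.8952e+5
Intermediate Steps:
B(M, O) = -2*M
(√(B(199, 133) + 36430) - 309681) + 19974 = (√(-2*199 + 36430) - 309681) + 19974 = (√(-398 + 36430) - 309681) + 19974 = (√36032 - 309681) + 19974 = (8*√563 - 309681) + 19974 = (-309681 + 8*√563) + 19974 = -289707 + 8*√563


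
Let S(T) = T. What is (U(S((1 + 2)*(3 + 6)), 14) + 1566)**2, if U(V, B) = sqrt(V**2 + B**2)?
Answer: 2453281 + 15660*sqrt(37) ≈ 2.5485e+6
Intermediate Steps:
U(V, B) = sqrt(B**2 + V**2)
(U(S((1 + 2)*(3 + 6)), 14) + 1566)**2 = (sqrt(14**2 + ((1 + 2)*(3 + 6))**2) + 1566)**2 = (sqrt(196 + (3*9)**2) + 1566)**2 = (sqrt(196 + 27**2) + 1566)**2 = (sqrt(196 + 729) + 1566)**2 = (sqrt(925) + 1566)**2 = (5*sqrt(37) + 1566)**2 = (1566 + 5*sqrt(37))**2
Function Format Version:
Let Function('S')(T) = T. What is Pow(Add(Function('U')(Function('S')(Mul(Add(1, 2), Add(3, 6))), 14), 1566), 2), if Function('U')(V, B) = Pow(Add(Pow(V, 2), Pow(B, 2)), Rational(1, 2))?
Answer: Add(2453281, Mul(15660, Pow(37, Rational(1, 2)))) ≈ 2.5485e+6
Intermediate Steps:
Function('U')(V, B) = Pow(Add(Pow(B, 2), Pow(V, 2)), Rational(1, 2))
Pow(Add(Function('U')(Function('S')(Mul(Add(1, 2), Add(3, 6))), 14), 1566), 2) = Pow(Add(Pow(Add(Pow(14, 2), Pow(Mul(Add(1, 2), Add(3, 6)), 2)), Rational(1, 2)), 1566), 2) = Pow(Add(Pow(Add(196, Pow(Mul(3, 9), 2)), Rational(1, 2)), 1566), 2) = Pow(Add(Pow(Add(196, Pow(27, 2)), Rational(1, 2)), 1566), 2) = Pow(Add(Pow(Add(196, 729), Rational(1, 2)), 1566), 2) = Pow(Add(Pow(925, Rational(1, 2)), 1566), 2) = Pow(Add(Mul(5, Pow(37, Rational(1, 2))), 1566), 2) = Pow(Add(1566, Mul(5, Pow(37, Rational(1, 2)))), 2)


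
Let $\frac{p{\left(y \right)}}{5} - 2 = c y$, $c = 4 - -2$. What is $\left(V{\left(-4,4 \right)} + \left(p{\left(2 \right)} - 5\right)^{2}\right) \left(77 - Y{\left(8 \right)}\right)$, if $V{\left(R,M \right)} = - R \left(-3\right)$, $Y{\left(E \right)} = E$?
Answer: $290697$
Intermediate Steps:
$c = 6$ ($c = 4 + 2 = 6$)
$p{\left(y \right)} = 10 + 30 y$ ($p{\left(y \right)} = 10 + 5 \cdot 6 y = 10 + 30 y$)
$V{\left(R,M \right)} = 3 R$ ($V{\left(R,M \right)} = - \left(-3\right) R = 3 R$)
$\left(V{\left(-4,4 \right)} + \left(p{\left(2 \right)} - 5\right)^{2}\right) \left(77 - Y{\left(8 \right)}\right) = \left(3 \left(-4\right) + \left(\left(10 + 30 \cdot 2\right) - 5\right)^{2}\right) \left(77 - 8\right) = \left(-12 + \left(\left(10 + 60\right) - 5\right)^{2}\right) \left(77 - 8\right) = \left(-12 + \left(70 - 5\right)^{2}\right) 69 = \left(-12 + 65^{2}\right) 69 = \left(-12 + 4225\right) 69 = 4213 \cdot 69 = 290697$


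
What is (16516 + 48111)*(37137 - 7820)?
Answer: 1894669759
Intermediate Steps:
(16516 + 48111)*(37137 - 7820) = 64627*29317 = 1894669759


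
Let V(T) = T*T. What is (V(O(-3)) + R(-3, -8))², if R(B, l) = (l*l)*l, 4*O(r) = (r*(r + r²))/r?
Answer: 4157521/16 ≈ 2.5985e+5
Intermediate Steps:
O(r) = r/4 + r²/4 (O(r) = ((r*(r + r²))/r)/4 = (r + r²)/4 = r/4 + r²/4)
V(T) = T²
R(B, l) = l³ (R(B, l) = l²*l = l³)
(V(O(-3)) + R(-3, -8))² = (((¼)*(-3)*(1 - 3))² + (-8)³)² = (((¼)*(-3)*(-2))² - 512)² = ((3/2)² - 512)² = (9/4 - 512)² = (-2039/4)² = 4157521/16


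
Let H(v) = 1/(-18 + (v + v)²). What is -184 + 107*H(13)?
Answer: -120965/658 ≈ -183.84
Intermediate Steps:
H(v) = 1/(-18 + 4*v²) (H(v) = 1/(-18 + (2*v)²) = 1/(-18 + 4*v²))
-184 + 107*H(13) = -184 + 107*(1/(2*(-9 + 2*13²))) = -184 + 107*(1/(2*(-9 + 2*169))) = -184 + 107*(1/(2*(-9 + 338))) = -184 + 107*((½)/329) = -184 + 107*((½)*(1/329)) = -184 + 107*(1/658) = -184 + 107/658 = -120965/658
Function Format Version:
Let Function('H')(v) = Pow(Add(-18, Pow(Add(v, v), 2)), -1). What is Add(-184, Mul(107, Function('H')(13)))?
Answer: Rational(-120965, 658) ≈ -183.84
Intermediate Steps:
Function('H')(v) = Pow(Add(-18, Mul(4, Pow(v, 2))), -1) (Function('H')(v) = Pow(Add(-18, Pow(Mul(2, v), 2)), -1) = Pow(Add(-18, Mul(4, Pow(v, 2))), -1))
Add(-184, Mul(107, Function('H')(13))) = Add(-184, Mul(107, Mul(Rational(1, 2), Pow(Add(-9, Mul(2, Pow(13, 2))), -1)))) = Add(-184, Mul(107, Mul(Rational(1, 2), Pow(Add(-9, Mul(2, 169)), -1)))) = Add(-184, Mul(107, Mul(Rational(1, 2), Pow(Add(-9, 338), -1)))) = Add(-184, Mul(107, Mul(Rational(1, 2), Pow(329, -1)))) = Add(-184, Mul(107, Mul(Rational(1, 2), Rational(1, 329)))) = Add(-184, Mul(107, Rational(1, 658))) = Add(-184, Rational(107, 658)) = Rational(-120965, 658)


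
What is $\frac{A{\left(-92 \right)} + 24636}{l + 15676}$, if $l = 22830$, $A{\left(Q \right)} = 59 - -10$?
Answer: $\frac{24705}{38506} \approx 0.64159$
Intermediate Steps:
$A{\left(Q \right)} = 69$ ($A{\left(Q \right)} = 59 + 10 = 69$)
$\frac{A{\left(-92 \right)} + 24636}{l + 15676} = \frac{69 + 24636}{22830 + 15676} = \frac{24705}{38506}$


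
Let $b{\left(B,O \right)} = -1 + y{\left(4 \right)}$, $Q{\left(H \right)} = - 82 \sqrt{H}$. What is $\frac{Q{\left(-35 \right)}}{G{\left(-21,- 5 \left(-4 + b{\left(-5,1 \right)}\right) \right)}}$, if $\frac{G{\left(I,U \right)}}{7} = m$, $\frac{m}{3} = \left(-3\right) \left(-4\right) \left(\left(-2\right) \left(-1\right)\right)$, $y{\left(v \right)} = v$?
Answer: $- \frac{41 i \sqrt{35}}{252} \approx - 0.96254 i$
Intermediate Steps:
$b{\left(B,O \right)} = 3$ ($b{\left(B,O \right)} = -1 + 4 = 3$)
$m = 72$ ($m = 3 \left(-3\right) \left(-4\right) \left(\left(-2\right) \left(-1\right)\right) = 3 \cdot 12 \cdot 2 = 3 \cdot 24 = 72$)
$G{\left(I,U \right)} = 504$ ($G{\left(I,U \right)} = 7 \cdot 72 = 504$)
$\frac{Q{\left(-35 \right)}}{G{\left(-21,- 5 \left(-4 + b{\left(-5,1 \right)}\right) \right)}} = \frac{\left(-82\right) \sqrt{-35}}{504} = - 82 i \sqrt{35} \cdot \frac{1}{504} = - \frac{41 i \sqrt{35}}{252}$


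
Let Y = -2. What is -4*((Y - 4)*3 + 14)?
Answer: 16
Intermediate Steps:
-4*((Y - 4)*3 + 14) = -4*((-2 - 4)*3 + 14) = -4*(-6*3 + 14) = -4*(-18 + 14) = -4*(-4) = 16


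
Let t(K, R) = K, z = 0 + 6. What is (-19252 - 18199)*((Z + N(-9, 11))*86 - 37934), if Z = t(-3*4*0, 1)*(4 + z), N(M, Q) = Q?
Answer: 1385237588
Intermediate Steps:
z = 6
Z = 0 (Z = (-3*4*0)*(4 + 6) = -12*0*10 = 0*10 = 0)
(-19252 - 18199)*((Z + N(-9, 11))*86 - 37934) = (-19252 - 18199)*((0 + 11)*86 - 37934) = -37451*(11*86 - 37934) = -37451*(946 - 37934) = -37451*(-36988) = 1385237588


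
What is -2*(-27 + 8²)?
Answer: -74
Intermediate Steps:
-2*(-27 + 8²) = -2*(-27 + 64) = -2*37 = -74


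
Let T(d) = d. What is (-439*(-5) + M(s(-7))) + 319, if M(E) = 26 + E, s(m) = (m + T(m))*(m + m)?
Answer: 2736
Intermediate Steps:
s(m) = 4*m**2 (s(m) = (m + m)*(m + m) = (2*m)*(2*m) = 4*m**2)
(-439*(-5) + M(s(-7))) + 319 = (-439*(-5) + (26 + 4*(-7)**2)) + 319 = (2195 + (26 + 4*49)) + 319 = (2195 + (26 + 196)) + 319 = (2195 + 222) + 319 = 2417 + 319 = 2736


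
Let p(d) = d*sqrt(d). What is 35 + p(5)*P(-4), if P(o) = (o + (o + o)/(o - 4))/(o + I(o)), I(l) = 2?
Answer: 35 + 15*sqrt(5)/2 ≈ 51.771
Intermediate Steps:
P(o) = (o + 2*o/(-4 + o))/(2 + o) (P(o) = (o + (o + o)/(o - 4))/(o + 2) = (o + (2*o)/(-4 + o))/(2 + o) = (o + 2*o/(-4 + o))/(2 + o))
p(d) = d**(3/2)
35 + p(5)*P(-4) = 35 + 5**(3/2)*(-4*(-2 - 4)/(-8 + (-4)**2 - 2*(-4))) = 35 + (5*sqrt(5))*(-4*(-6)/(-8 + 16 + 8)) = 35 + (5*sqrt(5))*(-4*(-6)/16) = 35 + (5*sqrt(5))*(-4*1/16*(-6)) = 35 + (5*sqrt(5))*(3/2) = 35 + 15*sqrt(5)/2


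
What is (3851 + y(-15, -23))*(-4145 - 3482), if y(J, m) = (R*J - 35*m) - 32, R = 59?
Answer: -28517353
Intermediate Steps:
y(J, m) = -32 - 35*m + 59*J (y(J, m) = (59*J - 35*m) - 32 = (-35*m + 59*J) - 32 = -32 - 35*m + 59*J)
(3851 + y(-15, -23))*(-4145 - 3482) = (3851 + (-32 - 35*(-23) + 59*(-15)))*(-4145 - 3482) = (3851 + (-32 + 805 - 885))*(-7627) = (3851 - 112)*(-7627) = 3739*(-7627) = -28517353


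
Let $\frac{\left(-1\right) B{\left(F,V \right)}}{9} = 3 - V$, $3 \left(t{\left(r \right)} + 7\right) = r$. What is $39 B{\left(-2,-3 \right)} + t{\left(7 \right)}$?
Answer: $- \frac{6332}{3} \approx -2110.7$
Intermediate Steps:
$t{\left(r \right)} = -7 + \frac{r}{3}$
$B{\left(F,V \right)} = -27 + 9 V$ ($B{\left(F,V \right)} = - 9 \left(3 - V\right) = -27 + 9 V$)
$39 B{\left(-2,-3 \right)} + t{\left(7 \right)} = 39 \left(-27 + 9 \left(-3\right)\right) + \left(-7 + \frac{1}{3} \cdot 7\right) = 39 \left(-27 - 27\right) + \left(-7 + \frac{7}{3}\right) = 39 \left(-54\right) - \frac{14}{3} = -2106 - \frac{14}{3} = - \frac{6332}{3}$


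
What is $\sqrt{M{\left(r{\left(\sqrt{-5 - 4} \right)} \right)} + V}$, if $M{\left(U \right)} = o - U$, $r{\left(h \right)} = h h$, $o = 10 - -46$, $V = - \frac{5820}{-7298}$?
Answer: $\frac{\sqrt{876106655}}{3649} \approx 8.1116$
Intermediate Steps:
$V = \frac{2910}{3649}$ ($V = \left(-5820\right) \left(- \frac{1}{7298}\right) = \frac{2910}{3649} \approx 0.79748$)
$o = 56$ ($o = 10 + 46 = 56$)
$r{\left(h \right)} = h^{2}$
$M{\left(U \right)} = 56 - U$
$\sqrt{M{\left(r{\left(\sqrt{-5 - 4} \right)} \right)} + V} = \sqrt{\left(56 - \left(\sqrt{-5 - 4}\right)^{2}\right) + \frac{2910}{3649}} = \sqrt{\left(56 - \left(\sqrt{-9}\right)^{2}\right) + \frac{2910}{3649}} = \sqrt{\left(56 - \left(3 i\right)^{2}\right) + \frac{2910}{3649}} = \sqrt{\left(56 - -9\right) + \frac{2910}{3649}} = \sqrt{\left(56 + 9\right) + \frac{2910}{3649}} = \sqrt{65 + \frac{2910}{3649}} = \sqrt{\frac{240095}{3649}} = \frac{\sqrt{876106655}}{3649}$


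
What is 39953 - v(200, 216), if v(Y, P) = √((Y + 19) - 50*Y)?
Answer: 39953 - I*√9781 ≈ 39953.0 - 98.899*I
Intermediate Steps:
v(Y, P) = √(19 - 49*Y) (v(Y, P) = √((19 + Y) - 50*Y) = √(19 - 49*Y))
39953 - v(200, 216) = 39953 - √(19 - 49*200) = 39953 - √(19 - 9800) = 39953 - √(-9781) = 39953 - I*√9781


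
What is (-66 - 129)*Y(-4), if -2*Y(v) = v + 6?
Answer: 195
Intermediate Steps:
Y(v) = -3 - v/2 (Y(v) = -(v + 6)/2 = -(6 + v)/2 = -3 - v/2)
(-66 - 129)*Y(-4) = (-66 - 129)*(-3 - ½*(-4)) = -195*(-3 + 2) = -195*(-1) = 195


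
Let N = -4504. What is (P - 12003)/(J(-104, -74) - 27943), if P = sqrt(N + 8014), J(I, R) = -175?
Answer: 12003/28118 - 3*sqrt(390)/28118 ≈ 0.42477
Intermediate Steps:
P = 3*sqrt(390) (P = sqrt(-4504 + 8014) = sqrt(3510) = 3*sqrt(390) ≈ 59.245)
(P - 12003)/(J(-104, -74) - 27943) = (3*sqrt(390) - 12003)/(-175 - 27943) = (-12003 + 3*sqrt(390))/(-28118) = (-12003 + 3*sqrt(390))*(-1/28118) = 12003/28118 - 3*sqrt(390)/28118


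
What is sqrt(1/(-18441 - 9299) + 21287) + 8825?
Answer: 8825 + 13*sqrt(24231521085)/13870 ≈ 8970.9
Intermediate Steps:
sqrt(1/(-18441 - 9299) + 21287) + 8825 = sqrt(1/(-27740) + 21287) + 8825 = sqrt(-1/27740 + 21287) + 8825 = sqrt(590501379/27740) + 8825 = 13*sqrt(24231521085)/13870 + 8825 = 8825 + 13*sqrt(24231521085)/13870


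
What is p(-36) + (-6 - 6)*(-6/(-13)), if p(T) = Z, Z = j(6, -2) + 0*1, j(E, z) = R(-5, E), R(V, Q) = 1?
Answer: -59/13 ≈ -4.5385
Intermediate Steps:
j(E, z) = 1
Z = 1 (Z = 1 + 0*1 = 1 + 0 = 1)
p(T) = 1
p(-36) + (-6 - 6)*(-6/(-13)) = 1 + (-6 - 6)*(-6/(-13)) = 1 - (-72)*(-1)/13 = 1 - 12*6/13 = 1 - 72/13 = -59/13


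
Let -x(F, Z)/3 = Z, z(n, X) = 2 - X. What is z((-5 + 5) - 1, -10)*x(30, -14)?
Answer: 504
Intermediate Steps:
x(F, Z) = -3*Z
z((-5 + 5) - 1, -10)*x(30, -14) = (2 - 1*(-10))*(-3*(-14)) = (2 + 10)*42 = 12*42 = 504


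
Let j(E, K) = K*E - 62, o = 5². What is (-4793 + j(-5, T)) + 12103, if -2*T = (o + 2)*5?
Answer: 15171/2 ≈ 7585.5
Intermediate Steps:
o = 25
T = -135/2 (T = -(25 + 2)*5/2 = -27*5/2 = -½*135 = -135/2 ≈ -67.500)
j(E, K) = -62 + E*K (j(E, K) = E*K - 62 = -62 + E*K)
(-4793 + j(-5, T)) + 12103 = (-4793 + (-62 - 5*(-135/2))) + 12103 = (-4793 + (-62 + 675/2)) + 12103 = (-4793 + 551/2) + 12103 = -9035/2 + 12103 = 15171/2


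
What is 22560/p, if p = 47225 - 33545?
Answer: 94/57 ≈ 1.6491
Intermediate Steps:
p = 13680
22560/p = 22560/13680 = 22560*(1/13680) = 94/57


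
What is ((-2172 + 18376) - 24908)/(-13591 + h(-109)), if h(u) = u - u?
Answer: 8704/13591 ≈ 0.64042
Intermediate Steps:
h(u) = 0
((-2172 + 18376) - 24908)/(-13591 + h(-109)) = ((-2172 + 18376) - 24908)/(-13591 + 0) = (16204 - 24908)/(-13591) = -8704*(-1/13591) = 8704/13591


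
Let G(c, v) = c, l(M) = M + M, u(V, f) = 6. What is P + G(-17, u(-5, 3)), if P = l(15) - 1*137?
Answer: -124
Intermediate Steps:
l(M) = 2*M
P = -107 (P = 2*15 - 1*137 = 30 - 137 = -107)
P + G(-17, u(-5, 3)) = -107 - 17 = -124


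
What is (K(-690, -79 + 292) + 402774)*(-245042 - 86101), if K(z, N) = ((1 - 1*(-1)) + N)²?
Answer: -148682875857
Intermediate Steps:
K(z, N) = (2 + N)² (K(z, N) = ((1 + 1) + N)² = (2 + N)²)
(K(-690, -79 + 292) + 402774)*(-245042 - 86101) = ((2 + (-79 + 292))² + 402774)*(-245042 - 86101) = ((2 + 213)² + 402774)*(-331143) = (215² + 402774)*(-331143) = (46225 + 402774)*(-331143) = 448999*(-331143) = -148682875857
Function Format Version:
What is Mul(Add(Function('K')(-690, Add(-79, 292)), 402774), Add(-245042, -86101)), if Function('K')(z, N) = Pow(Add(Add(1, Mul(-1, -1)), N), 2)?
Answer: -148682875857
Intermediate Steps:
Function('K')(z, N) = Pow(Add(2, N), 2) (Function('K')(z, N) = Pow(Add(Add(1, 1), N), 2) = Pow(Add(2, N), 2))
Mul(Add(Function('K')(-690, Add(-79, 292)), 402774), Add(-245042, -86101)) = Mul(Add(Pow(Add(2, Add(-79, 292)), 2), 402774), Add(-245042, -86101)) = Mul(Add(Pow(Add(2, 213), 2), 402774), -331143) = Mul(Add(Pow(215, 2), 402774), -331143) = Mul(Add(46225, 402774), -331143) = Mul(448999, -331143) = -148682875857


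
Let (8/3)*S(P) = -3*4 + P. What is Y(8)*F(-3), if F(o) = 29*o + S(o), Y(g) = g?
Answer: -741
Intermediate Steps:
S(P) = -9/2 + 3*P/8 (S(P) = 3*(-3*4 + P)/8 = 3*(-12 + P)/8 = -9/2 + 3*P/8)
F(o) = -9/2 + 235*o/8 (F(o) = 29*o + (-9/2 + 3*o/8) = -9/2 + 235*o/8)
Y(8)*F(-3) = 8*(-9/2 + (235/8)*(-3)) = 8*(-9/2 - 705/8) = 8*(-741/8) = -741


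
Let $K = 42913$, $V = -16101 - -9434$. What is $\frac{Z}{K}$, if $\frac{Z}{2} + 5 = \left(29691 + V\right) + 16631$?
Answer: $\frac{6100}{3301} \approx 1.8479$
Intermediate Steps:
$V = -6667$ ($V = -16101 + 9434 = -6667$)
$Z = 79300$ ($Z = -10 + 2 \left(\left(29691 - 6667\right) + 16631\right) = -10 + 2 \left(23024 + 16631\right) = -10 + 2 \cdot 39655 = -10 + 79310 = 79300$)
$\frac{Z}{K} = \frac{79300}{42913} = 79300 \cdot \frac{1}{42913} = \frac{6100}{3301}$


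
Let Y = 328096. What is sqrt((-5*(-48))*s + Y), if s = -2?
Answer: 8*sqrt(5119) ≈ 572.38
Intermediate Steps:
sqrt((-5*(-48))*s + Y) = sqrt(-5*(-48)*(-2) + 328096) = sqrt(240*(-2) + 328096) = sqrt(-480 + 328096) = sqrt(327616) = 8*sqrt(5119)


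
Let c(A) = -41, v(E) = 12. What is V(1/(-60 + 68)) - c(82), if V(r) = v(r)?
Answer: 53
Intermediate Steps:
V(r) = 12
V(1/(-60 + 68)) - c(82) = 12 - 1*(-41) = 12 + 41 = 53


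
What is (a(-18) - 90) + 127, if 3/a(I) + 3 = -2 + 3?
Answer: 71/2 ≈ 35.500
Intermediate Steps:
a(I) = -3/2 (a(I) = 3/(-3 + (-2 + 3)) = 3/(-3 + 1) = 3/(-2) = 3*(-½) = -3/2)
(a(-18) - 90) + 127 = (-3/2 - 90) + 127 = -183/2 + 127 = 71/2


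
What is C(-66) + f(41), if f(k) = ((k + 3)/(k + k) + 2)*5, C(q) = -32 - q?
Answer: 1914/41 ≈ 46.683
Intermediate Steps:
f(k) = 10 + 5*(3 + k)/(2*k) (f(k) = ((3 + k)/((2*k)) + 2)*5 = ((3 + k)*(1/(2*k)) + 2)*5 = ((3 + k)/(2*k) + 2)*5 = (2 + (3 + k)/(2*k))*5 = 10 + 5*(3 + k)/(2*k))
C(-66) + f(41) = (-32 - 1*(-66)) + (5/2)*(3 + 5*41)/41 = (-32 + 66) + (5/2)*(1/41)*(3 + 205) = 34 + (5/2)*(1/41)*208 = 34 + 520/41 = 1914/41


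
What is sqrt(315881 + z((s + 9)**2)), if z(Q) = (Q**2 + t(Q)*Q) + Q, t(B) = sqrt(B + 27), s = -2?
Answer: sqrt(318331 + 98*sqrt(19)) ≈ 564.59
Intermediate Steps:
t(B) = sqrt(27 + B)
z(Q) = Q + Q**2 + Q*sqrt(27 + Q) (z(Q) = (Q**2 + sqrt(27 + Q)*Q) + Q = (Q**2 + Q*sqrt(27 + Q)) + Q = Q + Q**2 + Q*sqrt(27 + Q))
sqrt(315881 + z((s + 9)**2)) = sqrt(315881 + (-2 + 9)**2*(1 + (-2 + 9)**2 + sqrt(27 + (-2 + 9)**2))) = sqrt(315881 + 7**2*(1 + 7**2 + sqrt(27 + 7**2))) = sqrt(315881 + 49*(1 + 49 + sqrt(27 + 49))) = sqrt(315881 + 49*(1 + 49 + sqrt(76))) = sqrt(315881 + 49*(1 + 49 + 2*sqrt(19))) = sqrt(315881 + 49*(50 + 2*sqrt(19))) = sqrt(315881 + (2450 + 98*sqrt(19))) = sqrt(318331 + 98*sqrt(19))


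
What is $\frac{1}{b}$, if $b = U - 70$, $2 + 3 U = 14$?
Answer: $- \frac{1}{66} \approx -0.015152$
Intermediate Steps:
$U = 4$ ($U = - \frac{2}{3} + \frac{1}{3} \cdot 14 = - \frac{2}{3} + \frac{14}{3} = 4$)
$b = -66$ ($b = 4 - 70 = -66$)
$\frac{1}{b} = \frac{1}{-66} = - \frac{1}{66}$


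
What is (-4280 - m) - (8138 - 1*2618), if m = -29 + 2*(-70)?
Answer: -9631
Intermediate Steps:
m = -169 (m = -29 - 140 = -169)
(-4280 - m) - (8138 - 1*2618) = (-4280 - 1*(-169)) - (8138 - 1*2618) = (-4280 + 169) - (8138 - 2618) = -4111 - 1*5520 = -4111 - 5520 = -9631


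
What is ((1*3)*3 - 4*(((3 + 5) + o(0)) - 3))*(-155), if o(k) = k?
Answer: 1705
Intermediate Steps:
((1*3)*3 - 4*(((3 + 5) + o(0)) - 3))*(-155) = ((1*3)*3 - 4*(((3 + 5) + 0) - 3))*(-155) = (3*3 - 4*((8 + 0) - 3))*(-155) = (9 - 4*(8 - 3))*(-155) = (9 - 4*5)*(-155) = (9 - 20)*(-155) = -11*(-155) = 1705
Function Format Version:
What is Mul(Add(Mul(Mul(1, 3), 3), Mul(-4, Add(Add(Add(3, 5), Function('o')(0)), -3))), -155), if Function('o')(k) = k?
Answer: 1705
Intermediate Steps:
Mul(Add(Mul(Mul(1, 3), 3), Mul(-4, Add(Add(Add(3, 5), Function('o')(0)), -3))), -155) = Mul(Add(Mul(Mul(1, 3), 3), Mul(-4, Add(Add(Add(3, 5), 0), -3))), -155) = Mul(Add(Mul(3, 3), Mul(-4, Add(Add(8, 0), -3))), -155) = Mul(Add(9, Mul(-4, Add(8, -3))), -155) = Mul(Add(9, Mul(-4, 5)), -155) = Mul(Add(9, -20), -155) = Mul(-11, -155) = 1705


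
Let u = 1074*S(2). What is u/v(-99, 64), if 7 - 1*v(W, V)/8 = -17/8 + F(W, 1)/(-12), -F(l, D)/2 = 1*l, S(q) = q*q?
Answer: 4296/205 ≈ 20.956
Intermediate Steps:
S(q) = q²
F(l, D) = -2*l
u = 4296 (u = 1074*2² = 1074*4 = 4296)
v(W, V) = 73 - 4*W/3 (v(W, V) = 56 - 8*(-17/8 - 2*W/(-12)) = 56 - 8*(-17*⅛ - 2*W*(-1/12)) = 56 - 8*(-17/8 + W/6) = 56 + (17 - 4*W/3) = 73 - 4*W/3)
u/v(-99, 64) = 4296/(73 - 4/3*(-99)) = 4296/(73 + 132) = 4296/205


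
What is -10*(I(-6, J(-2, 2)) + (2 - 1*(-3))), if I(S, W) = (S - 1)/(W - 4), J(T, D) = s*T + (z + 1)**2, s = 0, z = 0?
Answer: -220/3 ≈ -73.333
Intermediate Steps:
J(T, D) = 1 (J(T, D) = 0*T + (0 + 1)**2 = 0 + 1**2 = 0 + 1 = 1)
I(S, W) = (-1 + S)/(-4 + W)
-10*(I(-6, J(-2, 2)) + (2 - 1*(-3))) = -10*((-1 - 6)/(-4 + 1) + (2 - 1*(-3))) = -10*(-7/(-3) + (2 + 3)) = -10*(-1/3*(-7) + 5) = -10*(7/3 + 5) = -10*22/3 = -220/3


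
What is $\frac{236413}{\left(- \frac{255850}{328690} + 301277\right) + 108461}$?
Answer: $\frac{7770658897}{13467652737} \approx 0.57699$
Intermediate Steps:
$\frac{236413}{\left(- \frac{255850}{328690} + 301277\right) + 108461} = \frac{236413}{\left(\left(-255850\right) \frac{1}{328690} + 301277\right) + 108461} = \frac{236413}{\left(- \frac{25585}{32869} + 301277\right) + 108461} = \frac{236413}{\frac{9902648128}{32869} + 108461} = \frac{236413}{\frac{13467652737}{32869}} = 236413 \cdot \frac{32869}{13467652737} = \frac{7770658897}{13467652737}$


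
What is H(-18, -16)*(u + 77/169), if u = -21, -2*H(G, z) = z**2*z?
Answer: -7110656/169 ≈ -42075.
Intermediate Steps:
H(G, z) = -z**3/2 (H(G, z) = -z**2*z/2 = -z**3/2)
H(-18, -16)*(u + 77/169) = (-1/2*(-16)**3)*(-21 + 77/169) = (-1/2*(-4096))*(-21 + 77*(1/169)) = 2048*(-21 + 77/169) = 2048*(-3472/169) = -7110656/169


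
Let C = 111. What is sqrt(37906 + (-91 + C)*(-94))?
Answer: sqrt(36026) ≈ 189.81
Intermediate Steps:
sqrt(37906 + (-91 + C)*(-94)) = sqrt(37906 + (-91 + 111)*(-94)) = sqrt(37906 + 20*(-94)) = sqrt(37906 - 1880) = sqrt(36026)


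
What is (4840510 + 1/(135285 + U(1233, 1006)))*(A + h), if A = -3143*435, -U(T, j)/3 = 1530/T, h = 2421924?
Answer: 31540233126889648551/6177845 ≈ 5.1054e+12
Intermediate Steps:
U(T, j) = -4590/T
A = -1367205
(4840510 + 1/(135285 + U(1233, 1006)))*(A + h) = (4840510 + 1/(135285 - 4590/1233))*(-1367205 + 2421924) = (4840510 + 1/(135285 - 4590*1/1233))*1054719 = (4840510 + 1/(135285 - 510/137))*1054719 = (4840510 + 1/(18533535/137))*1054719 = (4840510 + 137/18533535)*1054719 = (89711761502987/18533535)*1054719 = 31540233126889648551/6177845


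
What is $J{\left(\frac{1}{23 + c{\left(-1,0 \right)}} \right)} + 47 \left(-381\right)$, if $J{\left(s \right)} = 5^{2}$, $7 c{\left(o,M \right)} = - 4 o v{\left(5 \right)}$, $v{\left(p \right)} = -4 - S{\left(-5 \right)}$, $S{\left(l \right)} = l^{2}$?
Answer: $-17882$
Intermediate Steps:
$v{\left(p \right)} = -29$ ($v{\left(p \right)} = -4 - \left(-5\right)^{2} = -4 - 25 = -29$)
$c{\left(o,M \right)} = \frac{116 o}{7}$ ($c{\left(o,M \right)} = \frac{- 4 o \left(-29\right)}{7} = \frac{116 o}{7}$)
$J{\left(s \right)} = 25$
$J{\left(\frac{1}{23 + c{\left(-1,0 \right)}} \right)} + 47 \left(-381\right) = 25 + 47 \left(-381\right) = 25 - 17907 = -17882$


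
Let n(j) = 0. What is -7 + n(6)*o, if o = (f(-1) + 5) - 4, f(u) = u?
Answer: -7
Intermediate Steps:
o = 0 (o = (-1 + 5) - 4 = 4 - 4 = 0)
-7 + n(6)*o = -7 + 0*0 = -7 + 0 = -7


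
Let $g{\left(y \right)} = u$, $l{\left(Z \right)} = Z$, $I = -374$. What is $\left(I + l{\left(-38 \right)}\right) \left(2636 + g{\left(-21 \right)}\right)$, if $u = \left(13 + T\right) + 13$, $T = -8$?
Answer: $-1093448$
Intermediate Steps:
$u = 18$ ($u = \left(13 - 8\right) + 13 = 5 + 13 = 18$)
$g{\left(y \right)} = 18$
$\left(I + l{\left(-38 \right)}\right) \left(2636 + g{\left(-21 \right)}\right) = \left(-374 - 38\right) \left(2636 + 18\right) = \left(-412\right) 2654 = -1093448$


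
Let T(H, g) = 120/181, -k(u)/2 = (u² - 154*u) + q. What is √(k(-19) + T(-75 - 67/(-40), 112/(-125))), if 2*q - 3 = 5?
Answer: 3*I*√23956798/181 ≈ 81.125*I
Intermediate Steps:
q = 4 (q = 3/2 + (½)*5 = 3/2 + 5/2 = 4)
k(u) = -8 - 2*u² + 308*u (k(u) = -2*((u² - 154*u) + 4) = -2*(4 + u² - 154*u) = -8 - 2*u² + 308*u)
T(H, g) = 120/181 (T(H, g) = 120*(1/181) = 120/181)
√(k(-19) + T(-75 - 67/(-40), 112/(-125))) = √((-8 - 2*(-19)² + 308*(-19)) + 120/181) = √((-8 - 2*361 - 5852) + 120/181) = √((-8 - 722 - 5852) + 120/181) = √(-6582 + 120/181) = √(-1191222/181) = 3*I*√23956798/181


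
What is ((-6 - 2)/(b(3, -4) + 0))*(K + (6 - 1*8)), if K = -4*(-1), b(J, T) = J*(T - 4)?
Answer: ⅔ ≈ 0.66667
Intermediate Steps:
b(J, T) = J*(-4 + T)
K = 4
((-6 - 2)/(b(3, -4) + 0))*(K + (6 - 1*8)) = ((-6 - 2)/(3*(-4 - 4) + 0))*(4 + (6 - 1*8)) = (-8/(3*(-8) + 0))*(4 + (6 - 8)) = (-8/(-24 + 0))*(4 - 2) = -8/(-24)*2 = -8*(-1/24)*2 = (⅓)*2 = ⅔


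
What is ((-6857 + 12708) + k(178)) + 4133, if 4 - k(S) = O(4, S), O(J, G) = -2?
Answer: 9990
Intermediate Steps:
k(S) = 6 (k(S) = 4 - 1*(-2) = 4 + 2 = 6)
((-6857 + 12708) + k(178)) + 4133 = ((-6857 + 12708) + 6) + 4133 = (5851 + 6) + 4133 = 5857 + 4133 = 9990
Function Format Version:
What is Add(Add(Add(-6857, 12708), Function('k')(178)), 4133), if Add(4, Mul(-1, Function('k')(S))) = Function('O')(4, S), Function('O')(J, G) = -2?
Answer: 9990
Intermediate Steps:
Function('k')(S) = 6 (Function('k')(S) = Add(4, Mul(-1, -2)) = Add(4, 2) = 6)
Add(Add(Add(-6857, 12708), Function('k')(178)), 4133) = Add(Add(Add(-6857, 12708), 6), 4133) = Add(Add(5851, 6), 4133) = Add(5857, 4133) = 9990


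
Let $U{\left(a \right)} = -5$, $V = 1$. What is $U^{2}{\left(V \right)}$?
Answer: $25$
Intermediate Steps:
$U^{2}{\left(V \right)} = \left(-5\right)^{2} = 25$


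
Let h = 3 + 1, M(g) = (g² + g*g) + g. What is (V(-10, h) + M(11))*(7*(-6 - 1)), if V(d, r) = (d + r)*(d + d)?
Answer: -18277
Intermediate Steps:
M(g) = g + 2*g² (M(g) = (g² + g²) + g = 2*g² + g = g + 2*g²)
h = 4
V(d, r) = 2*d*(d + r) (V(d, r) = (d + r)*(2*d) = 2*d*(d + r))
(V(-10, h) + M(11))*(7*(-6 - 1)) = (2*(-10)*(-10 + 4) + 11*(1 + 2*11))*(7*(-6 - 1)) = (2*(-10)*(-6) + 11*(1 + 22))*(7*(-7)) = (120 + 11*23)*(-49) = (120 + 253)*(-49) = 373*(-49) = -18277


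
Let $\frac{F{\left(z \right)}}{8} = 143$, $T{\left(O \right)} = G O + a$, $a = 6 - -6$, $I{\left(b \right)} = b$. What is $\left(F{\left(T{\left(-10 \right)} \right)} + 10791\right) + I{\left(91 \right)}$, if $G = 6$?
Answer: $12026$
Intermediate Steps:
$a = 12$ ($a = 6 + 6 = 12$)
$T{\left(O \right)} = 12 + 6 O$ ($T{\left(O \right)} = 6 O + 12 = 12 + 6 O$)
$F{\left(z \right)} = 1144$ ($F{\left(z \right)} = 8 \cdot 143 = 1144$)
$\left(F{\left(T{\left(-10 \right)} \right)} + 10791\right) + I{\left(91 \right)} = \left(1144 + 10791\right) + 91 = 11935 + 91 = 12026$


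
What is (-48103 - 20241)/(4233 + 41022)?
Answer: -68344/45255 ≈ -1.5102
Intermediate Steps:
(-48103 - 20241)/(4233 + 41022) = -68344/45255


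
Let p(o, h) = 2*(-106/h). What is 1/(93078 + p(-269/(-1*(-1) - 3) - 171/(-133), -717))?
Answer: 717/66737138 ≈ 1.0744e-5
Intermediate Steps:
p(o, h) = -212/h
1/(93078 + p(-269/(-1*(-1) - 3) - 171/(-133), -717)) = 1/(93078 - 212/(-717)) = 1/(93078 - 212*(-1/717)) = 1/(93078 + 212/717) = 1/(66737138/717) = 717/66737138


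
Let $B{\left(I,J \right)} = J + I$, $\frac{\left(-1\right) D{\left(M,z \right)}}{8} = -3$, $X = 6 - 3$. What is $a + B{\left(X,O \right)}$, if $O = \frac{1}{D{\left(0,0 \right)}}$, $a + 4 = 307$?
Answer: $\frac{7345}{24} \approx 306.04$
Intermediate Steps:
$X = 3$
$D{\left(M,z \right)} = 24$ ($D{\left(M,z \right)} = \left(-8\right) \left(-3\right) = 24$)
$a = 303$ ($a = -4 + 307 = 303$)
$O = \frac{1}{24} \approx 0.041667$
$B{\left(I,J \right)} = I + J$
$a + B{\left(X,O \right)} = 303 + \left(3 + \frac{1}{24}\right) = 303 + \frac{73}{24} = \frac{7345}{24}$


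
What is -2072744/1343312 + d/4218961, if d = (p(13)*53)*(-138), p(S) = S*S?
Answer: -1300656048697/708422617354 ≈ -1.8360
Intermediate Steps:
p(S) = S²
d = -1236066 (d = (13²*53)*(-138) = (169*53)*(-138) = 8957*(-138) = -1236066)
-2072744/1343312 + d/4218961 = -2072744/1343312 - 1236066/4218961 = -2072744*1/1343312 - 1236066*1/4218961 = -259093/167914 - 1236066/4218961 = -1300656048697/708422617354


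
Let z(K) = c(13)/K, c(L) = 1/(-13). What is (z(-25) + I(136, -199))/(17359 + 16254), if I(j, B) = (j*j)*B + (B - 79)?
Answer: -1196319149/10924225 ≈ -109.51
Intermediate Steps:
c(L) = -1/13
I(j, B) = -79 + B + B*j² (I(j, B) = j²*B + (-79 + B) = B*j² + (-79 + B) = -79 + B + B*j²)
z(K) = -1/(13*K)
(z(-25) + I(136, -199))/(17359 + 16254) = (-1/13/(-25) + (-79 - 199 - 199*136²))/(17359 + 16254) = (-1/13*(-1/25) + (-79 - 199 - 199*18496))/33613 = (1/325 + (-79 - 199 - 3680704))*(1/33613) = (1/325 - 3680982)*(1/33613) = -1196319149/325*1/33613 = -1196319149/10924225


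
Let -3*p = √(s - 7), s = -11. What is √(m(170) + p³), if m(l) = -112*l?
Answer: √(-19040 + 2*I*√2) ≈ 0.01 + 137.99*I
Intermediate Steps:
p = -I*√2 (p = -√(-11 - 7)/3 = -I*√2 ≈ -1.4142*I)
√(m(170) + p³) = √(-112*170 + (-I*√2)³) = √(-19040 + 2*I*√2)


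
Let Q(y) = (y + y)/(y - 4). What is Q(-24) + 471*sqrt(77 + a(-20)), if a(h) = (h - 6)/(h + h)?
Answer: 12/7 + 471*sqrt(7765)/10 ≈ 4152.1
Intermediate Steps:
a(h) = (-6 + h)/(2*h) (a(h) = (-6 + h)/((2*h)) = (-6 + h)*(1/(2*h)) = (-6 + h)/(2*h))
Q(y) = 2*y/(-4 + y) (Q(y) = (2*y)/(-4 + y) = 2*y/(-4 + y))
Q(-24) + 471*sqrt(77 + a(-20)) = 2*(-24)/(-4 - 24) + 471*sqrt(77 + (1/2)*(-6 - 20)/(-20)) = 2*(-24)/(-28) + 471*sqrt(77 + (1/2)*(-1/20)*(-26)) = 2*(-24)*(-1/28) + 471*sqrt(77 + 13/20) = 12/7 + 471*sqrt(1553/20) = 12/7 + 471*(sqrt(7765)/10) = 12/7 + 471*sqrt(7765)/10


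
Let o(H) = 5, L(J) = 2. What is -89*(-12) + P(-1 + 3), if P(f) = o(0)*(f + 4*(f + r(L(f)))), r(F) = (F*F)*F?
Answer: 1278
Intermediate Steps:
r(F) = F³ (r(F) = F²*F = F³)
P(f) = 160 + 25*f (P(f) = 5*(f + 4*(f + 2³)) = 5*(f + 4*(f + 8)) = 5*(f + 4*(8 + f)) = 5*(f + (32 + 4*f)) = 5*(32 + 5*f) = 160 + 25*f)
-89*(-12) + P(-1 + 3) = -89*(-12) + (160 + 25*(-1 + 3)) = 1068 + (160 + 25*2) = 1068 + (160 + 50) = 1068 + 210 = 1278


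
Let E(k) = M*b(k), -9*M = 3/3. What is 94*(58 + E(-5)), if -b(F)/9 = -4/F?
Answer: 27636/5 ≈ 5527.2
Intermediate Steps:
b(F) = 36/F (b(F) = -(-36)/F = 36/F)
M = -⅑ (M = -1/(3*3) = -⅑*1 = -⅑ ≈ -0.11111)
E(k) = -4/k
94*(58 + E(-5)) = 94*(58 - 4/(-5)) = 94*(58 - 4*(-⅕)) = 94*(58 + ⅘) = 94*(294/5) = 27636/5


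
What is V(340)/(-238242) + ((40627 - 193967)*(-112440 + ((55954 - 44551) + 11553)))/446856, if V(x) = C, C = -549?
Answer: 45403225887937/1478609266 ≈ 30707.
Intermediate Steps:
V(x) = -549
V(340)/(-238242) + ((40627 - 193967)*(-112440 + ((55954 - 44551) + 11553)))/446856 = -549/(-238242) + ((40627 - 193967)*(-112440 + ((55954 - 44551) + 11553)))/446856 = -549*(-1/238242) - 153340*(-112440 + (11403 + 11553))*(1/446856) = 183/79414 - 153340*(-112440 + 22956)*(1/446856) = 183/79414 - 153340*(-89484)*(1/446856) = 183/79414 + 13721476560*(1/446856) = 183/79414 + 571728190/18619 = 45403225887937/1478609266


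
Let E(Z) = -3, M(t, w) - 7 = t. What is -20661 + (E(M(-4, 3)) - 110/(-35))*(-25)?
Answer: -144652/7 ≈ -20665.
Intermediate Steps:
M(t, w) = 7 + t
-20661 + (E(M(-4, 3)) - 110/(-35))*(-25) = -20661 + (-3 - 110/(-35))*(-25) = -20661 + (-3 - 110*(-1/35))*(-25) = -20661 + (-3 + 22/7)*(-25) = -20661 + (1/7)*(-25) = -20661 - 25/7 = -144652/7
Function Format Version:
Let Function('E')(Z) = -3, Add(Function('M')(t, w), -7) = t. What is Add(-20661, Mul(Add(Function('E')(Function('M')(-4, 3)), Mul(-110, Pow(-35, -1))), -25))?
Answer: Rational(-144652, 7) ≈ -20665.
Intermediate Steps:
Function('M')(t, w) = Add(7, t)
Add(-20661, Mul(Add(Function('E')(Function('M')(-4, 3)), Mul(-110, Pow(-35, -1))), -25)) = Add(-20661, Mul(Add(-3, Mul(-110, Pow(-35, -1))), -25)) = Add(-20661, Mul(Add(-3, Mul(-110, Rational(-1, 35))), -25)) = Add(-20661, Mul(Add(-3, Rational(22, 7)), -25)) = Add(-20661, Mul(Rational(1, 7), -25)) = Add(-20661, Rational(-25, 7)) = Rational(-144652, 7)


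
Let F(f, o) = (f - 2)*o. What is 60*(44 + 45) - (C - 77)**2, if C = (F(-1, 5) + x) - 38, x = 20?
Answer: -6760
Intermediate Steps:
F(f, o) = o*(-2 + f) (F(f, o) = (-2 + f)*o = o*(-2 + f))
C = -33 (C = (5*(-2 - 1) + 20) - 38 = (5*(-3) + 20) - 38 = (-15 + 20) - 38 = 5 - 38 = -33)
60*(44 + 45) - (C - 77)**2 = 60*(44 + 45) - (-33 - 77)**2 = 60*89 - 1*(-110)**2 = 5340 - 1*12100 = 5340 - 12100 = -6760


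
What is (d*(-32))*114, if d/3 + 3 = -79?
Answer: 897408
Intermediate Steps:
d = -246 (d = -9 + 3*(-79) = -9 - 237 = -246)
(d*(-32))*114 = -246*(-32)*114 = 7872*114 = 897408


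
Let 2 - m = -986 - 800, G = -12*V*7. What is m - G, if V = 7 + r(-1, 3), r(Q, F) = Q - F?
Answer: 2040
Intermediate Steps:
V = 3 (V = 7 + (-1 - 1*3) = 7 + (-1 - 3) = 7 - 4 = 3)
G = -252 (G = -12*3*7 = -36*7 = -252)
m = 1788 (m = 2 - (-986 - 800) = 2 - 1*(-1786) = 2 + 1786 = 1788)
m - G = 1788 - 1*(-252) = 1788 + 252 = 2040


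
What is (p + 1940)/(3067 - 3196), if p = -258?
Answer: -1682/129 ≈ -13.039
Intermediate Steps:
(p + 1940)/(3067 - 3196) = (-258 + 1940)/(3067 - 3196) = 1682/(-129) = 1682*(-1/129) = -1682/129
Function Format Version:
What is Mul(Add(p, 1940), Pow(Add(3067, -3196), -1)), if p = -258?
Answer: Rational(-1682, 129) ≈ -13.039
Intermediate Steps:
Mul(Add(p, 1940), Pow(Add(3067, -3196), -1)) = Mul(Add(-258, 1940), Pow(Add(3067, -3196), -1)) = Mul(1682, Pow(-129, -1)) = Mul(1682, Rational(-1, 129)) = Rational(-1682, 129)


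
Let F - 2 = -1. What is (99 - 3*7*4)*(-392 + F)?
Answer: -5865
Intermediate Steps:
F = 1 (F = 2 - 1 = 1)
(99 - 3*7*4)*(-392 + F) = (99 - 3*7*4)*(-392 + 1) = (99 - 21*4)*(-391) = (99 - 84)*(-391) = 15*(-391) = -5865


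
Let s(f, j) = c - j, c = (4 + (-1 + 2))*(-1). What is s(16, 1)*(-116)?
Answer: 696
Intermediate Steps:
c = -5 (c = (4 + 1)*(-1) = 5*(-1) = -5)
s(f, j) = -5 - j
s(16, 1)*(-116) = (-5 - 1*1)*(-116) = (-5 - 1)*(-116) = -6*(-116) = 696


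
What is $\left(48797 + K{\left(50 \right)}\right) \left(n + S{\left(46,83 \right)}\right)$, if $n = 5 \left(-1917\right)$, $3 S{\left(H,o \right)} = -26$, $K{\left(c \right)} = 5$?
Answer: $- \frac{1404570362}{3} \approx -4.6819 \cdot 10^{8}$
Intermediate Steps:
$S{\left(H,o \right)} = - \frac{26}{3}$ ($S{\left(H,o \right)} = \frac{1}{3} \left(-26\right) = - \frac{26}{3}$)
$n = -9585$
$\left(48797 + K{\left(50 \right)}\right) \left(n + S{\left(46,83 \right)}\right) = \left(48797 + 5\right) \left(-9585 - \frac{26}{3}\right) = 48802 \left(- \frac{28781}{3}\right) = - \frac{1404570362}{3}$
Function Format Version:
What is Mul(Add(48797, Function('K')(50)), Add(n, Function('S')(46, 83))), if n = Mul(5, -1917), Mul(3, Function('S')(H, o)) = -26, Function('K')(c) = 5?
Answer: Rational(-1404570362, 3) ≈ -4.6819e+8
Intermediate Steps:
Function('S')(H, o) = Rational(-26, 3) (Function('S')(H, o) = Mul(Rational(1, 3), -26) = Rational(-26, 3))
n = -9585
Mul(Add(48797, Function('K')(50)), Add(n, Function('S')(46, 83))) = Mul(Add(48797, 5), Add(-9585, Rational(-26, 3))) = Mul(48802, Rational(-28781, 3)) = Rational(-1404570362, 3)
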